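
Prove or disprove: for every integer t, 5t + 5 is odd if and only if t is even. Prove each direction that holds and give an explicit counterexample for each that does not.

(⟹) Suppose 5t + 5 is odd. Since 5 is odd, 5t and t have the same parity, so 5t + 5 ≡ t + 5 (mod 2). As 5 is odd, 5t + 5 is odd exactly when t is even. Thus t is even.

(⟸) Conversely, suppose t is even; write t = 2j. Then 5t + 5 = 5·(2j) + 5 = 2·5j + 5, which is odd.

Both directions hold; the statement is true.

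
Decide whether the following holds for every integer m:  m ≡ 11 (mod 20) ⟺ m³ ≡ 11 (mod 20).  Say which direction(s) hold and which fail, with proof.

Both directions hold; the statement is true.

(⇐) Suppose m³ ≡ 11 (mod 20). The only residue r in {0, …, 19} with r³ ≡ 11 (mod 20) is r = 11, so m ≡ 11 (mod 20).

(⇒) Suppose m ≡ 11 (mod 20). Write m = 20j + 11. Then (20j + 11)³ = 8000j³ + 13200j² + 7260j + 1331 = 20(400j³ + 660j² + 363j + 66) + 11, so m³ ≡ 11 (mod 20).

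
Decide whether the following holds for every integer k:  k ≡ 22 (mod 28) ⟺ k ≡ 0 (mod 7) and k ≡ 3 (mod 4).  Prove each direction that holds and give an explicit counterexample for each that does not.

Both directions fail.

(⇒) This fails: k = 22 gives 22 ≡ 22 (mod 28) but 22 ≡ 1 (mod 7), so the conjunction on the right does not hold.

(⇐) This fails: k = 7 satisfies both congruences on the right (7 ≡ 0 mod 7 and 7 ≡ 3 mod 4) yet 7 ≡ 7 (mod 28), not 22.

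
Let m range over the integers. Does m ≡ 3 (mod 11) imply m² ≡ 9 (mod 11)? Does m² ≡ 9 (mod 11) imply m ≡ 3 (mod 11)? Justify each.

(⟹) Suppose m ≡ 3 (mod 11). Write m = 11j + 3. Then (11j + 3)² = 121j² + 66j + 9 = 11(11j² + 6j) + 9, so m² ≡ 9 (mod 11).

(⟸) This fails: take m = 8. Then 8² = 64 ≡ 9 (mod 11), yet 8 ≡ 8 (mod 11), not 3.

Not equivalent: only (⇒) holds.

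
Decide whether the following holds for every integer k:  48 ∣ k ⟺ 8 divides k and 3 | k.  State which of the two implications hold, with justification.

(→) If 48 ∣ k, write k = 48q. Since 48 = 6·8, k = 8·(6q), so 8 ∣ k; and since 48 = 16·3, k = 3·(16q), so 3 ∣ k.

(←) This fails: take k = 24. Both 8 ∣ 24 and 3 ∣ 24, yet 24 is not a multiple of 48 (since 24 = 0·48 + 24), so 48 ∤ 24.

The forward direction holds; the converse fails.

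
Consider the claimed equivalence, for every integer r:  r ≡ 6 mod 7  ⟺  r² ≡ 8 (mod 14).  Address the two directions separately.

(⇒) This fails: take r = 13. Then 13 ≡ 6 (mod 7), but 13² = 169 ≡ 1 (mod 14), not 8.

(⇐) This fails: take r = 8. Then 8² = 64 ≡ 8 (mod 14), yet 8 ≡ 1 (mod 7), not 6.

Neither direction holds.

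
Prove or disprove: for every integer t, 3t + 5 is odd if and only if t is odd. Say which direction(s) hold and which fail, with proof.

Neither implication holds.

Forward direction. This fails: t = 2 gives 3t + 5 = 11, which is odd, but 2 is even, not odd.

Converse. This also fails: t = 5 is odd, but 3t + 5 = 20 is even, not odd.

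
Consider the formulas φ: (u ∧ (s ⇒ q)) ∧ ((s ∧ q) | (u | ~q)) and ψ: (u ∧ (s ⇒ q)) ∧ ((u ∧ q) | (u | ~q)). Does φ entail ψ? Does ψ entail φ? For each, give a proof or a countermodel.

The biconditional holds.

(→) Assume the antecedent. If q is true, the antecedent forces (q = T, u = T, s = F) or (q = T, u = T, s = T), and the consequent holds there. If q is false, the antecedent forces (q = F, u = T, s = F), and the consequent holds there. Either way the consequent holds.

(←) Assume the antecedent. If q is true, the antecedent forces (q = T, u = T, s = F) or (q = T, u = T, s = T), and the consequent holds there. If q is false, the antecedent forces (q = F, u = T, s = F), and the consequent holds there. Either way the consequent holds.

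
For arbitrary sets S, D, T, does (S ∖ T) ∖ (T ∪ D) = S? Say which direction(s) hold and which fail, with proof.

(⟸) This inclusion fails. Take S = {1}, D = {1}, T = ∅; then 1 ∈ S but 1 ∉ (S ∖ T) ∖ (T ∪ D).

(⟹) Let x ∈ (S ∖ T) ∖ (T ∪ D). Then x ∈ S and x ∉ D, T, from which x ∈ S.

The sets are not equal: only the forward inclusion holds.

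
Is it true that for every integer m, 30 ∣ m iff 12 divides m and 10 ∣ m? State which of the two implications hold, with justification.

Converse. Suppose 12 ∣ m and 10 ∣ m. Any common multiple of 12 and 10 is a multiple of their lcm; here lcm(12, 10) = 12·10/gcd(12, 10) = 120/2 = 60, so 60 ∣ m. Since 30 ∣ 60, it follows that 30 ∣ m.

Forward direction. This fails: take m = 30. Certainly 30 ∣ 30, but 12 ∤ 30.

(⇒) fails; (⇐) holds.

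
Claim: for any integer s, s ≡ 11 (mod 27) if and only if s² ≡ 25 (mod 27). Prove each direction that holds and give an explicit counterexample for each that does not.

(→) This fails: take s = 11. Then 11 ≡ 11 (mod 27), but 11² = 121 ≡ 13 (mod 27), not 25.

(←) This fails: take s = 5. Then 5² = 25 ≡ 25 (mod 27), yet 5 ≡ 5 (mod 27), not 11.

(⇒) fails and (⇐) fails.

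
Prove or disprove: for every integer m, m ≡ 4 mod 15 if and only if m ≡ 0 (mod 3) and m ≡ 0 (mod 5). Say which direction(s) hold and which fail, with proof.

(⟹) This fails: m = 4 gives 4 ≡ 4 (mod 15) but 4 ≡ 1 (mod 3), so the conjunction on the right does not hold.

(⟸) This fails: m = 0 satisfies both congruences on the right (0 ≡ 0 mod 3 and 0 ≡ 0 mod 5) yet 0 ≡ 0 (mod 15), not 4.

Neither direction holds.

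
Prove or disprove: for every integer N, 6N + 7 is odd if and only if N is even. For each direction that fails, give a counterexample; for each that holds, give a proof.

(⇒) fails; (⇐) holds.

Forward direction. This fails: take N = 5. Then 6N + 7 = 37, which is odd, yet N = 5 is odd, not even.

Converse. Suppose N is even. Since 6 is even, 6N is even for every N, so 6N + 7 has the same parity as 7, which is odd. Hence 6N + 7 is odd.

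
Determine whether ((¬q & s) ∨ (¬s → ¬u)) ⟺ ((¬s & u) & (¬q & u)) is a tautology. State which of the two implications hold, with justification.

Both directions fail.

(→) This fails. Under u = F, q = F, s = F, the left side is true but the right side is false.

(←) This fails. Under u = T, q = F, s = F, the left side is false but the right side is true.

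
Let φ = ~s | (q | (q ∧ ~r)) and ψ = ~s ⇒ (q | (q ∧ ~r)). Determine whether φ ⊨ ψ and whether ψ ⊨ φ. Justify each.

(→) This fails. Under s = F, r = F, q = F, the left side is true but the right side is false.

(←) This fails. Under s = T, r = F, q = F, the left side is false but the right side is true.

Neither implication holds.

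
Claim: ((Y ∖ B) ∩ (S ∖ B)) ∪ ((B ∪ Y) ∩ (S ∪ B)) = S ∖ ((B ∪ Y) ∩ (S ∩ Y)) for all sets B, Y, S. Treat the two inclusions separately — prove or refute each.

(⊆) This inclusion fails. Take B = {1}, Y = ∅, S = ∅; then 1 ∈ ((Y ∖ B) ∩ (S ∖ B)) ∪ ((B ∪ Y) ∩ (S ∪ B)) but 1 ∉ S ∖ ((B ∪ Y) ∩ (S ∩ Y)).

(⊇) This inclusion fails. Take B = ∅, Y = ∅, S = {1}; then 1 ∈ S ∖ ((B ∪ Y) ∩ (S ∩ Y)) but 1 ∉ ((Y ∖ B) ∩ (S ∖ B)) ∪ ((B ∪ Y) ∩ (S ∪ B)).

Both inclusions fail.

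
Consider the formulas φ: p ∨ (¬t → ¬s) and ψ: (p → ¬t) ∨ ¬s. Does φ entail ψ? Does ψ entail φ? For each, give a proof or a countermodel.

[⇒] This fails. Under p = T, s = T, t = T, the left side is true but the right side is false.

[⇐] This fails. Under p = F, s = T, t = F, the left side is false but the right side is true.

Neither implication holds.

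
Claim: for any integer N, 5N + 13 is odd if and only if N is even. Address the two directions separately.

Both directions hold.

(⇒) Suppose 5N + 13 is odd. Since 5 is odd, 5N and N have the same parity, so 5N + 13 ≡ N + 13 (mod 2). As 13 is odd, 5N + 13 is odd exactly when N is even. Thus N is even.

(⇐) Conversely, suppose N is even; write N = 2j. Then 5N + 13 = 5·(2j) + 13 = 2·5j + 13, which is odd.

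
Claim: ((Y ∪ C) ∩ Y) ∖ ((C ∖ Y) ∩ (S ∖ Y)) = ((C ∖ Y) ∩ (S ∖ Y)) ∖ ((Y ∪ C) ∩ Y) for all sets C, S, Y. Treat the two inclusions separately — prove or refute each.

Both inclusions fail.

(⟹) This inclusion fails. Take C = ∅, S = ∅, Y = {1}; then 1 ∈ ((Y ∪ C) ∩ Y) ∖ ((C ∖ Y) ∩ (S ∖ Y)) but 1 ∉ ((C ∖ Y) ∩ (S ∖ Y)) ∖ ((Y ∪ C) ∩ Y).

(⟸) This inclusion fails. Take C = {1}, S = {1}, Y = ∅; then 1 ∈ ((C ∖ Y) ∩ (S ∖ Y)) ∖ ((Y ∪ C) ∩ Y) but 1 ∉ ((Y ∪ C) ∩ Y) ∖ ((C ∖ Y) ∩ (S ∖ Y)).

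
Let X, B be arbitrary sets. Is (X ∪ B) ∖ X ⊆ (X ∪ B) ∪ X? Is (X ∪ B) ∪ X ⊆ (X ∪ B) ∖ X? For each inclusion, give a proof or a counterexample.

The sets are not equal: only the forward inclusion holds.

(⟹) Let x ∈ (X ∪ B) ∖ X. Then x ∈ B and x ∉ X, from which x ∈ (X ∪ B) ∪ X.

(⟸) This inclusion fails. Take X = {1}, B = ∅; then 1 ∈ (X ∪ B) ∪ X but 1 ∉ (X ∪ B) ∖ X.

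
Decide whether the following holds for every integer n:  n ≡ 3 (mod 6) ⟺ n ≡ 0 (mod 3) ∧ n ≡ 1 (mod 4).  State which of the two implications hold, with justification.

(→) This fails: n = 3 gives 3 ≡ 3 (mod 6) but 3 ≡ 3 (mod 4), so the conjunction on the right does not hold.

(←) Conversely, if n ≡ 0 (mod 3) and n ≡ 1 (mod 4), then by the Chinese remainder theorem n ≡ 9 (mod 12). Since 9 ≡ 3 (mod 6) and 6 ∣ 12, we get n ≡ 3 (mod 6).

Only the converse holds.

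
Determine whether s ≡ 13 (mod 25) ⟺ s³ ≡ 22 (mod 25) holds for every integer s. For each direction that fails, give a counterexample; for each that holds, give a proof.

Both directions hold; the statement is true.

(→) Suppose s ≡ 13 (mod 25). Write s = 25j + 13. Then (25j + 13)³ = 15625j³ + 24375j² + 12675j + 2197 = 25(625j³ + 975j² + 507j + 87) + 22, so s³ ≡ 22 (mod 25).

(←) Conversely, suppose s³ ≡ 22 (mod 25). The only residue r in {0, …, 24} with r³ ≡ 22 (mod 25) is r = 13, so s ≡ 13 (mod 25).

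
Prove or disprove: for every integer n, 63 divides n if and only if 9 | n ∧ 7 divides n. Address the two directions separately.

Both directions hold.

(⇐) Suppose 9 ∣ n and 7 ∣ n. Any common multiple of 9 and 7 is a multiple of their lcm; here gcd(9, 7) = 1, so lcm(9, 7) = 9·7 = 63, so 63 ∣ n.

(⇒) If 63 ∣ n, write n = 63q. Since 63 = 7·9, n = 9·(7q), so 9 ∣ n; and since 63 = 9·7, n = 7·(9q), so 7 ∣ n.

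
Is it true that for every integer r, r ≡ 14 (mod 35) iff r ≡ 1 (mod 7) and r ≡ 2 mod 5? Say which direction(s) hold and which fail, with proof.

Both directions fail.

[⇒] This fails: r = 14 gives 14 ≡ 14 (mod 35) but 14 ≡ 0 (mod 7), so the conjunction on the right does not hold.

[⇐] This fails: r = 22 satisfies both congruences on the right (22 ≡ 1 mod 7 and 22 ≡ 2 mod 5) yet 22 ≡ 22 (mod 35), not 14.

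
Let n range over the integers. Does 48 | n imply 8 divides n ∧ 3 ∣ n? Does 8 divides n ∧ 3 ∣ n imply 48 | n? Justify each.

(⟸) This fails: take n = 24. Both 8 ∣ 24 and 3 ∣ 24, yet 24 is not a multiple of 48 (since 24 = 0·48 + 24), so 48 ∤ 24.

(⟹) If 48 ∣ n, write n = 48q. Since 48 = 6·8, n = 8·(6q), so 8 ∣ n; and since 48 = 16·3, n = 3·(16q), so 3 ∣ n.

Not equivalent: only (⇒) holds.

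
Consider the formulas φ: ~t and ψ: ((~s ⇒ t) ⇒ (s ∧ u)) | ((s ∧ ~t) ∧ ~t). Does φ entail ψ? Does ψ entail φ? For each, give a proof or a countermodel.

[⇐] This fails. Under t = T, s = T, u = T, the left side is false but the right side is true.

[⇒] Assume the antecedent. If t is true, the antecedent cannot hold. If t is false, the consequent reduces to true regardless of the other variables. Either way the consequent holds.

Not equivalent: only (⇒) holds.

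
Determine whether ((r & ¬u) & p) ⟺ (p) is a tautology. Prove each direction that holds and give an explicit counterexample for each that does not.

Not equivalent: only (⇒) holds.

(←) This fails. Under u = F, r = F, p = T, the left side is false but the right side is true.

(→) Assume the antecedent. If u is true, the antecedent cannot hold. If u is false, the antecedent forces (u = F, r = T, p = T), and p holds there. Either way p holds.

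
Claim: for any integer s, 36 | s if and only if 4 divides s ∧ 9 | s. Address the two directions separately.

Equivalent; both directions hold.

Converse. Suppose 4 ∣ s and 9 ∣ s. Any common multiple of 4 and 9 is a multiple of their lcm; here gcd(4, 9) = 1, so lcm(4, 9) = 4·9 = 36, so 36 ∣ s.

Forward direction. If 36 ∣ s, write s = 36q. Since 36 = 9·4, s = 4·(9q), so 4 ∣ s; and since 36 = 4·9, s = 9·(4q), so 9 ∣ s.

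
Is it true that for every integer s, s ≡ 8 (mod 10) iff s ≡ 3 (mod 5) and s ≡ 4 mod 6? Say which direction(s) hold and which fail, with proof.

(⟸) If s ≡ 3 (mod 5) and s ≡ 4 (mod 6), then by the Chinese remainder theorem s ≡ 28 (mod 30). Since 28 ≡ 8 (mod 10) and 10 ∣ 30, we get s ≡ 8 (mod 10).

(⟹) This fails: s = 8 gives 8 ≡ 8 (mod 10) but 8 ≡ 2 (mod 6), so the conjunction on the right does not hold.

Only the reverse direction holds.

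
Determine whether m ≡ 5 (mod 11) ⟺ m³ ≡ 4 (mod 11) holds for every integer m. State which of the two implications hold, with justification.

Both implications hold.

(⇒) Suppose m ≡ 5 (mod 11). Write m = 11j + 5. Then (11j + 5)³ = 1331j³ + 1815j² + 825j + 125 = 11(121j³ + 165j² + 75j + 11) + 4, so m³ ≡ 4 (mod 11).

(⇐) Conversely, suppose m³ ≡ 4 (mod 11). The only residue r in {0, …, 10} with r³ ≡ 4 (mod 11) is r = 5, so m ≡ 5 (mod 11).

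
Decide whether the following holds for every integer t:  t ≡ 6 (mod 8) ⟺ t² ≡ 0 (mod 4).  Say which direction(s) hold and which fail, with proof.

(⇒) holds; (⇐) fails.

Forward direction. Suppose t ≡ 6 (mod 8). Then t² ≡ 6² = 36 (mod 8), and since 4 ∣ 8, also t² ≡ 0 (mod 4).

Converse. This fails: take t = 0. Then 0² = 0 ≡ 0 (mod 4), yet 0 ≡ 0 (mod 8), not 6.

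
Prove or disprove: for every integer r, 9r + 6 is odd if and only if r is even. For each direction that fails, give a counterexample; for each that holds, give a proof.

(⟹) This fails: r = 3 gives 9r + 6 = 33, which is odd, but 3 is odd, not even.

(⟸) This also fails: r = 4 is even, but 9r + 6 = 42 is even, not odd.

(⇒) fails and (⇐) fails.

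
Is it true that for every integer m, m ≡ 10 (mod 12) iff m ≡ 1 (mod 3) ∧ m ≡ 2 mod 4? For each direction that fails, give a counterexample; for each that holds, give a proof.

Both directions hold; the statement is true.

Forward direction. Suppose m ≡ 10 (mod 12); write m = 12j + 10. Since 3 ∣ 12, reducing mod 3 gives m ≡ 10 ≡ 1 (mod 3); since 4 ∣ 12, reducing mod 4 gives m ≡ 10 ≡ 2 (mod 4).

Converse. If m ≡ 1 (mod 3) and m ≡ 2 (mod 4), then by the Chinese remainder theorem m ≡ 10 (mod 12). This is exactly m ≡ 10 (mod 12).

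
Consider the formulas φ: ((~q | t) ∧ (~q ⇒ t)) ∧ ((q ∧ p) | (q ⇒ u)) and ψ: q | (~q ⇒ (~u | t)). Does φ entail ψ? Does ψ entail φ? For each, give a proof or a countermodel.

The forward direction holds; the converse fails.

[⇐] This fails. Under u = F, p = F, q = F, t = F, the left side is false but the right side is true.

[⇒] Assume the antecedent. If t is true, q | (~q ⇒ (~u | t)) reduces to true regardless of the other variables. If t is false, the antecedent cannot hold. Either way q | (~q ⇒ (~u | t)) holds.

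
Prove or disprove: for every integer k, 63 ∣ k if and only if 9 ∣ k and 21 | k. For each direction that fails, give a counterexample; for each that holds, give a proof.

(→) If 63 ∣ k, write k = 63q. Since 63 = 7·9, k = 9·(7q), so 9 ∣ k; and since 63 = 3·21, k = 21·(3q), so 21 ∣ k.

(←) Suppose 9 ∣ k and 21 ∣ k. Any common multiple of 9 and 21 is a multiple of their lcm; here lcm(9, 21) = 9·21/gcd(9, 21) = 189/3 = 63, so 63 ∣ k.

Both directions hold; the statement is true.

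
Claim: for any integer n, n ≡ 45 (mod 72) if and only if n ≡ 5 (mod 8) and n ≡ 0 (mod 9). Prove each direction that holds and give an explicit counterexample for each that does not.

The biconditional holds.

(⟸) If n ≡ 5 (mod 8) and n ≡ 0 (mod 9), then by the Chinese remainder theorem n ≡ 45 (mod 72). This is exactly n ≡ 45 (mod 72).

(⟹) Suppose n ≡ 45 (mod 72); write n = 72j + 45. Since 8 ∣ 72, reducing mod 8 gives n ≡ 45 ≡ 5 (mod 8); since 9 ∣ 72, reducing mod 9 gives n ≡ 45 ≡ 0 (mod 9).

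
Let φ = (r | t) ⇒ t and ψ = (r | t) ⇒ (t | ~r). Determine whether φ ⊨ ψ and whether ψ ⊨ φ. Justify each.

Forward direction. Assume the antecedent. If t is true, (r | t) ⇒ (t | ~r) reduces to true regardless of the other variables. If t is false, the antecedent forces (t = F, r = F), and (r | t) ⇒ (t | ~r) holds there. Either way (r | t) ⇒ (t | ~r) holds.

Converse. Assume the antecedent. If t is true, (r | t) ⇒ t reduces to true regardless of the other variables. If t is false, the antecedent forces (t = F, r = F), and (r | t) ⇒ t holds there. Either way (r | t) ⇒ t holds.

Both implications hold.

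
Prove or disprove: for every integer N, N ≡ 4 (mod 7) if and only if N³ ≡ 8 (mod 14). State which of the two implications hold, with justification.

(⟹) This fails: take N = 11. Then 11 ≡ 4 (mod 7), but 11³ = 1331 ≡ 1 (mod 14), not 8.

(⟸) This fails: take N = 2. Then 2³ = 8 ≡ 8 (mod 14), yet 2 ≡ 2 (mod 7), not 4.

(⇒) fails and (⇐) fails.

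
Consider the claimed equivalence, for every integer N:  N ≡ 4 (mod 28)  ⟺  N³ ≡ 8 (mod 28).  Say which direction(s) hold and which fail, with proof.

Not equivalent: only (⇒) holds.

Forward direction. Suppose N ≡ 4 (mod 28). Write N = 28j + 4. Then (28j + 4)³ = 21952j³ + 9408j² + 1344j + 64 = 28(784j³ + 336j² + 48j + 2) + 8, so N³ ≡ 8 (mod 28).

Converse. This fails: take N = 2. Then 2³ = 8 ≡ 8 (mod 28), yet 2 ≡ 2 (mod 28), not 4.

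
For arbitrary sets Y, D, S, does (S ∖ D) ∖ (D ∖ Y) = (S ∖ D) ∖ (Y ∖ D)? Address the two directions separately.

Only the reverse inclusion holds.

(⊆) This inclusion fails. Take Y = {1}, D = ∅, S = {1}; then 1 ∈ (S ∖ D) ∖ (D ∖ Y) but 1 ∉ (S ∖ D) ∖ (Y ∖ D).

(⊇) Let x ∈ (S ∖ D) ∖ (Y ∖ D). Then x ∈ S and x ∉ Y, D, from which x ∈ (S ∖ D) ∖ (D ∖ Y).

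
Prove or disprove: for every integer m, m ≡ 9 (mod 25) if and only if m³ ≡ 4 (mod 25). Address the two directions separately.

(⟸) Suppose m³ ≡ 4 (mod 25). The only residue r in {0, …, 24} with r³ ≡ 4 (mod 25) is r = 9, so m ≡ 9 (mod 25).

(⟹) Suppose m ≡ 9 (mod 25). Write m = 25j + 9. Then (25j + 9)³ = 15625j³ + 16875j² + 6075j + 729 = 25(625j³ + 675j² + 243j + 29) + 4, so m³ ≡ 4 (mod 25).

The biconditional holds.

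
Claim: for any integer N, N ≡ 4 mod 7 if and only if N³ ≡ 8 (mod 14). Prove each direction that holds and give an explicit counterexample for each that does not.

Neither implication holds.

Forward direction. This fails: take N = 11. Then 11 ≡ 4 (mod 7), but 11³ = 1331 ≡ 1 (mod 14), not 8.

Converse. This fails: take N = 2. Then 2³ = 8 ≡ 8 (mod 14), yet 2 ≡ 2 (mod 7), not 4.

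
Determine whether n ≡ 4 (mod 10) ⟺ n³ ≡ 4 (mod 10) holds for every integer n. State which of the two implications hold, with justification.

(⟸) Suppose n³ ≡ 4 (mod 10). The only residue r in {0, …, 9} with r³ ≡ 4 (mod 10) is r = 4, so n ≡ 4 (mod 10).

(⟹) Suppose n ≡ 4 (mod 10). Write n = 10j + 4. Then (10j + 4)³ = 1000j³ + 1200j² + 480j + 64 = 10(100j³ + 120j² + 48j + 6) + 4, so n³ ≡ 4 (mod 10).

Both directions hold; the statement is true.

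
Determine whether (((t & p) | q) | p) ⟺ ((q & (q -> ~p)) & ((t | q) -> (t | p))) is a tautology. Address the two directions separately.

[⇐] Assume the antecedent. If p is true, the antecedent cannot hold. If p is false, the antecedent forces (p = F, q = T, t = T), and ((t & p) | q) | p holds there. Either way ((t & p) | q) | p holds.

[⇒] This fails. Under p = T, q = F, t = F, the left side is true but the right side is false.

Only the converse holds.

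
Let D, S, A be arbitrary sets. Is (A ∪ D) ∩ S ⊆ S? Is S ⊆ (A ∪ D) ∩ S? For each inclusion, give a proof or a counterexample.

The sets are not equal: only the forward inclusion holds.

Reverse inclusion. This inclusion fails. Take D = ∅, S = {1}, A = ∅; then 1 ∈ S but 1 ∉ (A ∪ D) ∩ S.

Forward inclusion. Let x ∈ (A ∪ D) ∩ S. Then either x ∈ D ∩ S and x ∉ A; or x ∈ S ∩ A and x ∉ D; or x ∈ D ∩ S ∩ A. In each case x ∈ S, so (A ∪ D) ∩ S ⊆ S.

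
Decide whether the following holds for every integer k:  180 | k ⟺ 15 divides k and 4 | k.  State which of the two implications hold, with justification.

(⟹) If 180 ∣ k, write k = 180q. Since 180 = 12·15, k = 15·(12q), so 15 ∣ k; and since 180 = 45·4, k = 4·(45q), so 4 ∣ k.

(⟸) This fails: take k = 60. Both 15 ∣ 60 and 4 ∣ 60, yet 60 is not a multiple of 180 (since 60 = 0·180 + 60), so 180 ∤ 60.

Only the forward direction holds.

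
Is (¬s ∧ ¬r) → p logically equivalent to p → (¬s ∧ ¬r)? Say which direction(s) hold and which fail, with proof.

(⟹) This fails. Under s = T, r = F, p = T, the left side is true but the right side is false.

(⟸) This fails. Under s = F, r = F, p = F, the left side is false but the right side is true.

Neither implication holds.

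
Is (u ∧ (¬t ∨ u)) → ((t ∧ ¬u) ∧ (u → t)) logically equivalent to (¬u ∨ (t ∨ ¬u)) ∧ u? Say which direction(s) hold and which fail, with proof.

(⇒) fails and (⇐) fails.

Forward direction. This fails. Under u = F, t = F, the left side is true but the right side is false.

Converse. This fails. Under u = T, t = T, the left side is false but the right side is true.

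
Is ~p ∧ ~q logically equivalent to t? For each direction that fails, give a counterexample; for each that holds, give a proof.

Neither direction holds.

(⟹) This fails. Under p = F, q = F, t = F, the left side is true but the right side is false.

(⟸) This fails. Under p = T, q = F, t = T, the left side is false but the right side is true.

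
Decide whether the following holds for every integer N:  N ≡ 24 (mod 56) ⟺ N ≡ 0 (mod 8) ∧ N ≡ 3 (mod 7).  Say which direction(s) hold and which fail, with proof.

(←) If N ≡ 0 (mod 8) and N ≡ 3 (mod 7), then by the Chinese remainder theorem N ≡ 24 (mod 56). This is exactly N ≡ 24 (mod 56).

(→) Suppose N ≡ 24 (mod 56); write N = 56j + 24. Since 8 ∣ 56, reducing mod 8 gives N ≡ 24 ≡ 0 (mod 8); since 7 ∣ 56, reducing mod 7 gives N ≡ 24 ≡ 3 (mod 7).

The biconditional holds.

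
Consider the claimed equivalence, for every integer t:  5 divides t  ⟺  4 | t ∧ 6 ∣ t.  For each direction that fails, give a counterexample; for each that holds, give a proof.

(→) This fails: take t = 5. Certainly 5 ∣ 5, but 4 ∤ 5.

(←) This fails: take t = 12. Both 4 ∣ 12 and 6 ∣ 12, yet 12 is not a multiple of 5 (since 12 = 2·5 + 2), so 5 ∤ 12.

(⇒) fails and (⇐) fails.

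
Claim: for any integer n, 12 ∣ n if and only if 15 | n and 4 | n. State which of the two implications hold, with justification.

Not equivalent: only (⇐) holds.

(⟹) This fails: take n = 12. Certainly 12 ∣ 12, but 15 ∤ 12.

(⟸) Suppose 15 ∣ n and 4 ∣ n. Any common multiple of 15 and 4 is a multiple of their lcm; here gcd(15, 4) = 1, so lcm(15, 4) = 15·4 = 60, so 60 ∣ n. Since 12 ∣ 60, it follows that 12 ∣ n.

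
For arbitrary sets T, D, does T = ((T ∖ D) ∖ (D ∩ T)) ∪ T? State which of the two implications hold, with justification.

The two sets are equal.

(⟹) Let x ∈ T. Then either x ∈ T and x ∉ D; or x ∈ T ∩ D. In each case x ∈ ((T ∖ D) ∖ (D ∩ T)) ∪ T, so T ⊆ ((T ∖ D) ∖ (D ∩ T)) ∪ T.

(⟸) Let x ∈ ((T ∖ D) ∖ (D ∩ T)) ∪ T. Then either x ∈ T and x ∉ D; or x ∈ T ∩ D. In each case x ∈ T, so ((T ∖ D) ∖ (D ∩ T)) ∪ T ⊆ T.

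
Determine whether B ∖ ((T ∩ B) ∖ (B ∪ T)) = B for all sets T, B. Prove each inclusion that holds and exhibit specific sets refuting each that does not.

The two sets are equal.

(⟹) Let x ∈ B ∖ ((T ∩ B) ∖ (B ∪ T)). Then either x ∈ B and x ∉ T; or x ∈ T ∩ B. In each case x ∈ B, so B ∖ ((T ∩ B) ∖ (B ∪ T)) ⊆ B.

(⟸) Let x ∈ B. Then either x ∈ B and x ∉ T; or x ∈ T ∩ B. In each case x ∈ B ∖ ((T ∩ B) ∖ (B ∪ T)), so B ⊆ B ∖ ((T ∩ B) ∖ (B ∪ T)).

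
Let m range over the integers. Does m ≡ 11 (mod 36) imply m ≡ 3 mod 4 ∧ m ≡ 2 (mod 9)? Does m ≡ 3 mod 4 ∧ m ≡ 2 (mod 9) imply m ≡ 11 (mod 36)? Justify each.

Equivalent; both directions hold.

(⇐) If m ≡ 3 (mod 4) and m ≡ 2 (mod 9), then by the Chinese remainder theorem m ≡ 11 (mod 36). This is exactly m ≡ 11 (mod 36).

(⇒) Suppose m ≡ 11 (mod 36); write m = 36j + 11. Since 4 ∣ 36, reducing mod 4 gives m ≡ 11 ≡ 3 (mod 4); since 9 ∣ 36, reducing mod 9 gives m ≡ 11 ≡ 2 (mod 9).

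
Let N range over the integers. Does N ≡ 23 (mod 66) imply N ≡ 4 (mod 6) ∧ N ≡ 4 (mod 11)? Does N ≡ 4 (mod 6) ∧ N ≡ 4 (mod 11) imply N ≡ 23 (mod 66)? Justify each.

Both directions fail.

Forward direction. This fails: N = 23 gives 23 ≡ 23 (mod 66) but 23 ≡ 5 (mod 6), so the conjunction on the right does not hold.

Converse. This fails: N = 4 satisfies both congruences on the right (4 ≡ 4 mod 6 and 4 ≡ 4 mod 11) yet 4 ≡ 4 (mod 66), not 23.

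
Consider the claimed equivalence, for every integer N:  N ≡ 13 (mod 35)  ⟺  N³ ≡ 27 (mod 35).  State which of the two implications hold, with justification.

Only the forward direction holds.

[⇐] This fails: take N = 3. Then 3³ = 27 ≡ 27 (mod 35), yet 3 ≡ 3 (mod 35), not 13.

[⇒] Suppose N ≡ 13 (mod 35). Write N = 35j + 13. Then (35j + 13)³ = 42875j³ + 47775j² + 17745j + 2197 = 35(1225j³ + 1365j² + 507j + 62) + 27, so N³ ≡ 27 (mod 35).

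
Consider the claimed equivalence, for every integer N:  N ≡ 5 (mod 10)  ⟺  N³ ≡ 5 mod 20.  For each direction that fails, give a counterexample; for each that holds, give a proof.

(⟹) This fails: take N = 15. Then 15 ≡ 5 (mod 10), but 15³ = 3375 ≡ 15 (mod 20), not 5.

(⟸) Conversely, the residues r modulo 20 with r³ ≡ 5 (mod 20) are exactly {5}, and each is ≡ 5 (mod 10).

Not equivalent: only (⇐) holds.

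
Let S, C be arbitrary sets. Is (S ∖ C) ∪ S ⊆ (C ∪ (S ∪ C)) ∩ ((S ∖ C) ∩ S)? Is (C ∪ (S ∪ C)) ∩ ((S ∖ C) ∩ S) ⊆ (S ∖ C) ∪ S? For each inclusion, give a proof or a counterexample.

(⊆) fails; (⊇) holds.

(⟹) This inclusion fails. Take S = {1}, C = {1}; then 1 ∈ (S ∖ C) ∪ S but 1 ∉ (C ∪ (S ∪ C)) ∩ ((S ∖ C) ∩ S).

(⟸) Let x ∈ (C ∪ (S ∪ C)) ∩ ((S ∖ C) ∩ S). Then x ∈ S and x ∉ C, from which x ∈ (S ∖ C) ∪ S.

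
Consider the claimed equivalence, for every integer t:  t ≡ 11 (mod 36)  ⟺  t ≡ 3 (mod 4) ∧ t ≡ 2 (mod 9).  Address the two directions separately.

(⇐) If t ≡ 3 (mod 4) and t ≡ 2 (mod 9), then by the Chinese remainder theorem t ≡ 11 (mod 36). This is exactly t ≡ 11 (mod 36).

(⇒) Suppose t ≡ 11 (mod 36); write t = 36j + 11. Since 4 ∣ 36, reducing mod 4 gives t ≡ 11 ≡ 3 (mod 4); since 9 ∣ 36, reducing mod 9 gives t ≡ 11 ≡ 2 (mod 9).

Both implications hold.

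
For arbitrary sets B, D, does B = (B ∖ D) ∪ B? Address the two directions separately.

(⟹) Let x ∈ B. Then either x ∈ B and x ∉ D; or x ∈ B ∩ D. In each case x ∈ (B ∖ D) ∪ B, so B ⊆ (B ∖ D) ∪ B.

(⟸) Let x ∈ (B ∖ D) ∪ B. Then either x ∈ B and x ∉ D; or x ∈ B ∩ D. In each case x ∈ B, so (B ∖ D) ∪ B ⊆ B.

Both inclusions hold.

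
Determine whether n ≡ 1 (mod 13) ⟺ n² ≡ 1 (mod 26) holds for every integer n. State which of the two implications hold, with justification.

Both directions fail.

[⇒] This fails: take n = 14. Then 14 ≡ 1 (mod 13), but 14² = 196 ≡ 14 (mod 26), not 1.

[⇐] This fails: take n = 25. Then 25² = 625 ≡ 1 (mod 26), yet 25 ≡ 12 (mod 13), not 1.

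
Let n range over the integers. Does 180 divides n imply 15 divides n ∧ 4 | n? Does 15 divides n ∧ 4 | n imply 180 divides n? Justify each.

(⇒) holds; (⇐) fails.

(⟹) If 180 ∣ n, write n = 180q. Since 180 = 12·15, n = 15·(12q), so 15 ∣ n; and since 180 = 45·4, n = 4·(45q), so 4 ∣ n.

(⟸) This fails: take n = 60. Both 15 ∣ 60 and 4 ∣ 60, yet 60 is not a multiple of 180 (since 60 = 0·180 + 60), so 180 ∤ 60.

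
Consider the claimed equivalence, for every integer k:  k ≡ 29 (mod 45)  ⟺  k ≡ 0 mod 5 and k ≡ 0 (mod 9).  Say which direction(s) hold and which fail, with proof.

Both directions fail.

(→) This fails: k = 29 gives 29 ≡ 29 (mod 45) but 29 ≡ 4 (mod 5), so the conjunction on the right does not hold.

(←) This fails: k = 0 satisfies both congruences on the right (0 ≡ 0 mod 5 and 0 ≡ 0 mod 9) yet 0 ≡ 0 (mod 45), not 29.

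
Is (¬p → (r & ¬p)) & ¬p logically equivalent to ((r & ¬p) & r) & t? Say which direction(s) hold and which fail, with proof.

Forward direction. This fails. Under p = F, r = T, t = F, the left side is true but the right side is false.

Converse. Assume the antecedent. If p is true, the antecedent cannot hold. If p is false, the antecedent forces (p = F, r = T, t = T), and (¬p → (r & ¬p)) & ¬p holds there. Either way (¬p → (r & ¬p)) & ¬p holds.

Only the reverse direction holds.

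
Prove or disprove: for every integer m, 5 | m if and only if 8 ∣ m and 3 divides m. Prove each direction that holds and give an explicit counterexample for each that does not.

Forward direction. This fails: take m = 5. Certainly 5 ∣ 5, but 8 ∤ 5.

Converse. This fails: take m = 24. Both 8 ∣ 24 and 3 ∣ 24, yet 24 is not a multiple of 5 (since 24 = 4·5 + 4), so 5 ∤ 24.

(⇒) fails and (⇐) fails.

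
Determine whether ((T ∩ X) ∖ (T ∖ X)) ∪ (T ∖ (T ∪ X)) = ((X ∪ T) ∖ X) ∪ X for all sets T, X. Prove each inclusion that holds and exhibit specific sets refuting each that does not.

(⊆) Let x ∈ ((T ∩ X) ∖ (T ∖ X)) ∪ (T ∖ (T ∪ X)). Then x ∈ T ∩ X, from which x ∈ ((X ∪ T) ∖ X) ∪ X.

(⊇) This inclusion fails. Take T = {1}, X = ∅; then 1 ∈ ((X ∪ T) ∖ X) ∪ X but 1 ∉ ((T ∩ X) ∖ (T ∖ X)) ∪ (T ∖ (T ∪ X)).

Only the forward inclusion holds.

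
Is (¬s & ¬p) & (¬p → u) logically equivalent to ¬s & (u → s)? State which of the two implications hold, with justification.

Both directions fail.

(→) This fails. Under s = F, u = T, p = F, the left side is true but the right side is false.

(←) This fails. Under s = F, u = F, p = F, the left side is false but the right side is true.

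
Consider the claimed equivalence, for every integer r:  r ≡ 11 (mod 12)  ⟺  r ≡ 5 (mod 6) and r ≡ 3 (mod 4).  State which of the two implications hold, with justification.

Forward direction. Suppose r ≡ 11 (mod 12); write r = 12j + 11. Since 6 ∣ 12, reducing mod 6 gives r ≡ 11 ≡ 5 (mod 6); since 4 ∣ 12, reducing mod 4 gives r ≡ 11 ≡ 3 (mod 4).

Converse. If r ≡ 5 (mod 6) and r ≡ 3 (mod 4), then by the Chinese remainder theorem r ≡ 11 (mod 12). This is exactly r ≡ 11 (mod 12).

The biconditional holds.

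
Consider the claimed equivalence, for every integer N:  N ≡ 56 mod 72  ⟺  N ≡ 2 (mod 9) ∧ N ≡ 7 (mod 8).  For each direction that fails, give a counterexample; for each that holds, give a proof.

Neither implication holds.

Forward direction. This fails: N = 56 gives 56 ≡ 56 (mod 72) but 56 ≡ 0 (mod 8), so the conjunction on the right does not hold.

Converse. This fails: N = 47 satisfies both congruences on the right (47 ≡ 2 mod 9 and 47 ≡ 7 mod 8) yet 47 ≡ 47 (mod 72), not 56.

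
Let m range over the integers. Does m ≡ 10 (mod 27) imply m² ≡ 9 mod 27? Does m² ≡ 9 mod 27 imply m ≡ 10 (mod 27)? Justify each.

(⇒) fails and (⇐) fails.

(⟹) This fails: take m = 10. Then 10 ≡ 10 (mod 27), but 10² = 100 ≡ 19 (mod 27), not 9.

(⟸) This fails: take m = 3. Then 3² = 9 ≡ 9 (mod 27), yet 3 ≡ 3 (mod 27), not 10.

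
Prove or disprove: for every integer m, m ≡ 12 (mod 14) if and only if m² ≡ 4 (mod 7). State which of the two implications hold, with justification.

Forward direction. Suppose m ≡ 12 (mod 14). Then m² ≡ 12² = 144 (mod 14), and since 7 ∣ 14, also m² ≡ 4 (mod 7).

Converse. This fails: take m = 2. Then 2² = 4 ≡ 4 (mod 7), yet 2 ≡ 2 (mod 14), not 12.

The forward direction holds; the converse fails.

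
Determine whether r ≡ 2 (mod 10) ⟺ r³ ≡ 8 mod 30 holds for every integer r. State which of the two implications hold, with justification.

(⇒) fails; (⇐) holds.

(→) This fails: take r = 12. Then 12 ≡ 2 (mod 10), but 12³ = 1728 ≡ 18 (mod 30), not 8.

(←) Conversely, the residues r modulo 30 with r³ ≡ 8 (mod 30) are exactly {2}, and each is ≡ 2 (mod 10).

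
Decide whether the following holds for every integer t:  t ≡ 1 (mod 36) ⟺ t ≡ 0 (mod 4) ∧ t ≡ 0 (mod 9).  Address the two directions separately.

Both directions fail.

(→) This fails: t = 1 gives 1 ≡ 1 (mod 36) but 1 ≡ 1 (mod 4), so the conjunction on the right does not hold.

(←) This fails: t = 0 satisfies both congruences on the right (0 ≡ 0 mod 4 and 0 ≡ 0 mod 9) yet 0 ≡ 0 (mod 36), not 1.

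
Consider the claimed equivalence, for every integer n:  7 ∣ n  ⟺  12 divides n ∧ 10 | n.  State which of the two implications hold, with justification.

Both directions fail.

(→) This fails: take n = 7. Certainly 7 ∣ 7, but 12 ∤ 7.

(←) This fails: take n = 60. Both 12 ∣ 60 and 10 ∣ 60, yet 60 is not a multiple of 7 (since 60 = 8·7 + 4), so 7 ∤ 60.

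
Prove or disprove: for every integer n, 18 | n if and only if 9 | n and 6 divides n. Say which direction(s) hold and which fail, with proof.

(⇒) If 18 ∣ n, write n = 18q. Since 18 = 2·9, n = 9·(2q), so 9 ∣ n; and since 18 = 3·6, n = 6·(3q), so 6 ∣ n.

(⇐) Suppose 9 ∣ n and 6 ∣ n. Any common multiple of 9 and 6 is a multiple of their lcm; here lcm(9, 6) = 9·6/gcd(9, 6) = 54/3 = 18, so 18 ∣ n.

Both directions hold; the statement is true.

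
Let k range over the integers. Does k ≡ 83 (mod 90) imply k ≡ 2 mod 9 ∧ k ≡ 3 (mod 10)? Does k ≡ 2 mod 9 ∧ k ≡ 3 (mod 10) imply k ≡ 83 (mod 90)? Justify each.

Converse. If k ≡ 2 (mod 9) and k ≡ 3 (mod 10), then by the Chinese remainder theorem k ≡ 83 (mod 90). This is exactly k ≡ 83 (mod 90).

Forward direction. Suppose k ≡ 83 (mod 90); write k = 90j + 83. Since 9 ∣ 90, reducing mod 9 gives k ≡ 83 ≡ 2 (mod 9); since 10 ∣ 90, reducing mod 10 gives k ≡ 83 ≡ 3 (mod 10).

Equivalent; both directions hold.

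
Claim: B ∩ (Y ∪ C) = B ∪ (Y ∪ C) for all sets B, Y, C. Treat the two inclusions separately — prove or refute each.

(⟹) Let x ∈ B ∩ (Y ∪ C). Then either x ∈ B ∩ Y and x ∉ C; or x ∈ B ∩ C and x ∉ Y; or x ∈ B ∩ Y ∩ C. In each case x ∈ B ∪ (Y ∪ C), so B ∩ (Y ∪ C) ⊆ B ∪ (Y ∪ C).

(⟸) This inclusion fails. Take B = {1}, Y = ∅, C = ∅; then 1 ∈ B ∪ (Y ∪ C) but 1 ∉ B ∩ (Y ∪ C).

(⊆) holds; (⊇) fails.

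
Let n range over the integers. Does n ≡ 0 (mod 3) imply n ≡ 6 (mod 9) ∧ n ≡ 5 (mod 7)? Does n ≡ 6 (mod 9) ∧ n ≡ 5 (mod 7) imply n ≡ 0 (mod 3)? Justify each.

[⇒] This fails: n = 0 gives 0 ≡ 0 (mod 3) but 0 ≡ 0 (mod 9), so the conjunction on the right does not hold.

[⇐] Conversely, if n ≡ 6 (mod 9) and n ≡ 5 (mod 7), then by the Chinese remainder theorem n ≡ 33 (mod 63). Since 33 ≡ 0 (mod 3) and 3 ∣ 63, we get n ≡ 0 (mod 3).

Only the converse holds.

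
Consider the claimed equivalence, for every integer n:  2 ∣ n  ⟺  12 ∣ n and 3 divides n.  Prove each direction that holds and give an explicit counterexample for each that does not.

Only the converse holds.

(⇒) This fails: take n = 2. Certainly 2 ∣ 2, but 12 ∤ 2.

(⇐) Suppose 12 ∣ n and 3 ∣ n. Any common multiple of 12 and 3 is a multiple of their lcm; here lcm(12, 3) = 12·3/gcd(12, 3) = 36/3 = 12, so 12 ∣ n. Since 2 ∣ 12, it follows that 2 ∣ n.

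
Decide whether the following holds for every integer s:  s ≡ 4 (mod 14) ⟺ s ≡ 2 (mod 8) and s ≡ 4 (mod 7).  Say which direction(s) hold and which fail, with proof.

[⇒] This fails: s = 32 gives 32 ≡ 4 (mod 14) but 32 ≡ 0 (mod 8), so the conjunction on the right does not hold.

[⇐] Conversely, if s ≡ 2 (mod 8) and s ≡ 4 (mod 7), then by the Chinese remainder theorem s ≡ 18 (mod 56). Since 18 ≡ 4 (mod 14) and 14 ∣ 56, we get s ≡ 4 (mod 14).

The forward direction fails; the converse holds.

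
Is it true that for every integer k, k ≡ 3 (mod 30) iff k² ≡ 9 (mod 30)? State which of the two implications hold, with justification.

Not equivalent: only (⇒) holds.

(⟸) This fails: take k = 27. Then 27² = 729 ≡ 9 (mod 30), yet 27 ≡ 27 (mod 30), not 3.

(⟹) Suppose k ≡ 3 (mod 30). Write k = 30j + 3. Then (30j + 3)² = 900j² + 180j + 9 = 30(30j² + 6j) + 9, so k² ≡ 9 (mod 30).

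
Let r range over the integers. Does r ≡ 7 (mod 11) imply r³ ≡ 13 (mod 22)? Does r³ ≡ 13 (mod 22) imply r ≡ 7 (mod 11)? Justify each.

Only the converse holds.

(⟹) This fails: take r = 18. Then 18 ≡ 7 (mod 11), but 18³ = 5832 ≡ 2 (mod 22), not 13.

(⟸) Conversely, the residues r modulo 22 with r³ ≡ 13 (mod 22) are exactly {7}, and each is ≡ 7 (mod 11).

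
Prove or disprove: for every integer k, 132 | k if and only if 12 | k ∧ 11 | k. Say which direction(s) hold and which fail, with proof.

The biconditional holds.

[⇒] If 132 ∣ k, write k = 132q. Since 132 = 11·12, k = 12·(11q), so 12 ∣ k; and since 132 = 12·11, k = 11·(12q), so 11 ∣ k.

[⇐] Suppose 12 ∣ k and 11 ∣ k. Any common multiple of 12 and 11 is a multiple of their lcm; here gcd(12, 11) = 1, so lcm(12, 11) = 12·11 = 132, so 132 ∣ k.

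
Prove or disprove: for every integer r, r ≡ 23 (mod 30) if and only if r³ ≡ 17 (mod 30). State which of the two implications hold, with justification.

(⟹) Suppose r ≡ 23 (mod 30). Write r = 30j + 23. Then (30j + 23)³ = 27000j³ + 62100j² + 47610j + 12167 = 30(900j³ + 2070j² + 1587j + 405) + 17, so r³ ≡ 17 (mod 30).

(⟸) Conversely, suppose r³ ≡ 17 (mod 30). The only residue r in {0, …, 29} with r³ ≡ 17 (mod 30) is r = 23, so r ≡ 23 (mod 30).

Both directions hold; the statement is true.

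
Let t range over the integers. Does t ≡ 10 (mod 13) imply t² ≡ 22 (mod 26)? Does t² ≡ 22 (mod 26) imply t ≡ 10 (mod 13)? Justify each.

Neither direction holds.

Forward direction. This fails: take t = 23. Then 23 ≡ 10 (mod 13), but 23² = 529 ≡ 9 (mod 26), not 22.

Converse. This fails: take t = 16. Then 16² = 256 ≡ 22 (mod 26), yet 16 ≡ 3 (mod 13), not 10.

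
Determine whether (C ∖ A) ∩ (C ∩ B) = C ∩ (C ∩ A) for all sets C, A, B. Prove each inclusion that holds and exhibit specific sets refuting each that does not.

(⊆) This inclusion fails. Take C = {1}, A = ∅, B = {1}; then 1 ∈ (C ∖ A) ∩ (C ∩ B) but 1 ∉ C ∩ (C ∩ A).

(⊇) This inclusion fails. Take C = {1}, A = {1}, B = ∅; then 1 ∈ C ∩ (C ∩ A) but 1 ∉ (C ∖ A) ∩ (C ∩ B).

Neither inclusion holds.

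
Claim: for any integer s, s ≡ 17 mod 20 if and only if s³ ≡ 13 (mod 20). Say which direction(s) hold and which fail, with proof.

Equivalent; both directions hold.

(⇒) Suppose s ≡ 17 mod 20. Write s = 20j + 17. Then (20j + 17)³ = 8000j³ + 20400j² + 17340j + 4913 = 20(400j³ + 1020j² + 867j + 245) + 13, so s³ ≡ 13 (mod 20).

(⇐) Conversely, suppose s³ ≡ 13 (mod 20). The only residue r in {0, …, 19} with r³ ≡ 13 (mod 20) is r = 17, so s ≡ 17 (mod 20).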